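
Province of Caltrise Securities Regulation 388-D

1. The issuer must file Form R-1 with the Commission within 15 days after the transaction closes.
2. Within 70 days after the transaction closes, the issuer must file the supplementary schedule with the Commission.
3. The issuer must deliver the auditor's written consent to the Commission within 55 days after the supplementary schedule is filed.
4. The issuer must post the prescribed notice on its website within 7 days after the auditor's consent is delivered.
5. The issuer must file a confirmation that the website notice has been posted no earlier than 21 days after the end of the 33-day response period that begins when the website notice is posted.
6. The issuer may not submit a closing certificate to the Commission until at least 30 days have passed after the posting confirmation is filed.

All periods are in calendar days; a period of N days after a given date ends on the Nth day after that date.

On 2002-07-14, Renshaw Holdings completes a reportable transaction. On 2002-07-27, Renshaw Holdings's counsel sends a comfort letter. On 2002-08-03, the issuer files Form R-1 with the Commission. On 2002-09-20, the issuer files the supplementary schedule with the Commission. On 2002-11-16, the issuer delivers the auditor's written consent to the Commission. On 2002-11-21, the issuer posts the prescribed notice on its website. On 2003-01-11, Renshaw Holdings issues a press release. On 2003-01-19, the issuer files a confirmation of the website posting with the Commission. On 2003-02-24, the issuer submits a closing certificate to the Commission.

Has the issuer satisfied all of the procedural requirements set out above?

(1) due by 2002-07-14 + 15 days = 2002-07-29; 2002-08-03 misses that deadline by 5 days.
No need to go further; step 1 was not satisfied.

No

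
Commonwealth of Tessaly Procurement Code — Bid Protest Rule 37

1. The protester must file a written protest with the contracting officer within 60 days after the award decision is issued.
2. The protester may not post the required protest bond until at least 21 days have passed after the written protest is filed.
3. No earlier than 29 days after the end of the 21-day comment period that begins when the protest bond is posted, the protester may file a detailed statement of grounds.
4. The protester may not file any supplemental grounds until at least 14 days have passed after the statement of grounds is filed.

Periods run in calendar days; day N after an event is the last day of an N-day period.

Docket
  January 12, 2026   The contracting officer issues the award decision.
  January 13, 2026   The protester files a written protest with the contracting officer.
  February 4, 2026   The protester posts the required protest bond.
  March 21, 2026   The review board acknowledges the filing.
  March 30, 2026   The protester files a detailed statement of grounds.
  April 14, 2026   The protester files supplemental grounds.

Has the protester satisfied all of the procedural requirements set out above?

(1) due by January 12, 2026 + 60 days = March 13, 2026; completed January 13, 2026, before the deadline.
(2) permitted from January 13, 2026 + 21 days = February 3, 2026 onward; February 4, 2026 is on or after that date.
(3) permitted from February 25, 2026 + 29 days = March 26, 2026 onward; done March 30, 2026, after the minimum wait.
(4) permitted from March 30, 2026 + 14 days = April 13, 2026 onward; done April 14, 2026 — permitted.

Yes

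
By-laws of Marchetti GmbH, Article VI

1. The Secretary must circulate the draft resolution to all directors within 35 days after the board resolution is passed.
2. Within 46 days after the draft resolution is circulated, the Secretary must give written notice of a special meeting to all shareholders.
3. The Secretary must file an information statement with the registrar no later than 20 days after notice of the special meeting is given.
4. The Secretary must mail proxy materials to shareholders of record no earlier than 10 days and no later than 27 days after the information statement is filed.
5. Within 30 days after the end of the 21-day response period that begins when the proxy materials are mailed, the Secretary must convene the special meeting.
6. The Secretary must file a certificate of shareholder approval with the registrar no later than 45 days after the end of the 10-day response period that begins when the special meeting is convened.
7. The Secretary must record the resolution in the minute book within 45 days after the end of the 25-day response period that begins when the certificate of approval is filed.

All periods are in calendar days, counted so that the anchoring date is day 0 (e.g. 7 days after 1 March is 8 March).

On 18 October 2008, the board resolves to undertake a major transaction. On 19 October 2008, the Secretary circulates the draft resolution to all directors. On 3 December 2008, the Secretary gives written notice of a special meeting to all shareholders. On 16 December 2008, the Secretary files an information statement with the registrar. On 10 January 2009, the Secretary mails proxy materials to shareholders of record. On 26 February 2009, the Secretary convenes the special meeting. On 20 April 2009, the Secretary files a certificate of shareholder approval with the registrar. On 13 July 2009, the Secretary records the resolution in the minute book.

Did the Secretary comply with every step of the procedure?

Step 1 — counting 35 days from 18 October 2008 (when the board resolution is passed) gives a deadline of 22 November 2008; 19 October 2008 is within that limit.
Step 2 — counting 46 days from 19 October 2008 (when the draft resolution is circulated) gives a deadline of 4 December 2008; completed 3 December 2008, before the deadline.
Step 3 — counting 20 days from 3 December 2008 (when notice of the special meeting is given) gives a deadline of 23 December 2008; completed 16 December 2008, before the deadline.
Step 4 — 10 and 27 days from 16 December 2008 (when the information statement is filed) are 26 December 2008 and 12 January 2009 respectively; done 10 January 2009 — within the window.
Step 5 — counting 30 days from 31 January 2009 (end of the 21-day response period, which began when the proxy materials are mailed on 10 January 2009) gives a deadline of 2 March 2009; 26 February 2009 is within that limit.
Step 6 — counting 45 days from 8 March 2009 (end of the 10-day response period, which began when the special meeting is convened on 26 February 2009) gives a deadline of 22 April 2009; done 20 April 2009 — timely.
Step 7 — counting 45 days from 15 May 2009 (end of the 25-day response period, which began when the certificate of approval is filed on 20 April 2009) gives a deadline of 29 June 2009; not done until 13 July 2009, 14 days after the deadline.

No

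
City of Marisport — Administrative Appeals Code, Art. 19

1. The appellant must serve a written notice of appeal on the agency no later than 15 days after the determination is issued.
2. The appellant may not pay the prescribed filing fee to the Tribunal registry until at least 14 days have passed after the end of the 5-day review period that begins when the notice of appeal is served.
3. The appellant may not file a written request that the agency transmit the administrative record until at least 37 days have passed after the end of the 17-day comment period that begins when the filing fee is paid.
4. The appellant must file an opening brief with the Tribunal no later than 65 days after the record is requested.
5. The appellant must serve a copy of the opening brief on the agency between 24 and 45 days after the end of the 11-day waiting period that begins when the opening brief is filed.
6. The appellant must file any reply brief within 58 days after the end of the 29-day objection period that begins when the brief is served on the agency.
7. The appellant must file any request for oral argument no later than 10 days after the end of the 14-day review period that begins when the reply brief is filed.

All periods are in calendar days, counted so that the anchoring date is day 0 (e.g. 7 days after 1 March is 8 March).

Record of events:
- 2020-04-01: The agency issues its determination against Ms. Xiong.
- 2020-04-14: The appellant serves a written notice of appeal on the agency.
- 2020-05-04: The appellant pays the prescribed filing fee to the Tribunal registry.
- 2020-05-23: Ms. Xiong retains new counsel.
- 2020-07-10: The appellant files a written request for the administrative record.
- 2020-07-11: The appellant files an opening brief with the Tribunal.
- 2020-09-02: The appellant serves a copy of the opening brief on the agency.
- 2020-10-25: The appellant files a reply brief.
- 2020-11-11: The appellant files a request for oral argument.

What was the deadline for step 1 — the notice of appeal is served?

2020-04-16

Step 1 runs from 2020-04-01, when the determination is issued. 15 days after 2020-04-01 is 2020-04-16.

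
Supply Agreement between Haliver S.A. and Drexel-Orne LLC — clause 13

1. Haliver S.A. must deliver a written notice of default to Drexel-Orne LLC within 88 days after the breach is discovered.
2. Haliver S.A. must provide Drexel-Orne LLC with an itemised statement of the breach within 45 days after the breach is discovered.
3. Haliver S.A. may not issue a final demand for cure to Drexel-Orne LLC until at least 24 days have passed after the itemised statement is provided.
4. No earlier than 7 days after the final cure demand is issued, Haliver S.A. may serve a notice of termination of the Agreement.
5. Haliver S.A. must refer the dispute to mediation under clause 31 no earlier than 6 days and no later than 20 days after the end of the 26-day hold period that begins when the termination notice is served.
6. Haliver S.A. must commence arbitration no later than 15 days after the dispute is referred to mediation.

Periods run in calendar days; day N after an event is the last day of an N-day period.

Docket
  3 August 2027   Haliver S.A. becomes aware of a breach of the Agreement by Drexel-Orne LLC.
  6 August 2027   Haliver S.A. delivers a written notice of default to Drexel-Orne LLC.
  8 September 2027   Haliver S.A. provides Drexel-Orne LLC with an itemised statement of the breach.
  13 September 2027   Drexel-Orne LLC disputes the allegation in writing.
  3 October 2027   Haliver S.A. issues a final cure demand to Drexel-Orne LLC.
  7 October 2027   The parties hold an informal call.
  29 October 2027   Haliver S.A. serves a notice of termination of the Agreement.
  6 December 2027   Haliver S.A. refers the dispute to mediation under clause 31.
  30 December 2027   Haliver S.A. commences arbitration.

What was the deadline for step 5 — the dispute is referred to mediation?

14 December 2027

The termination notice is served on 29 October 2027; the 26-day hold period therefore ends 24 November 2027, and step 5 runs from that date. The window is 6–20 days after 24 November 2027; it closes on 14 December 2027.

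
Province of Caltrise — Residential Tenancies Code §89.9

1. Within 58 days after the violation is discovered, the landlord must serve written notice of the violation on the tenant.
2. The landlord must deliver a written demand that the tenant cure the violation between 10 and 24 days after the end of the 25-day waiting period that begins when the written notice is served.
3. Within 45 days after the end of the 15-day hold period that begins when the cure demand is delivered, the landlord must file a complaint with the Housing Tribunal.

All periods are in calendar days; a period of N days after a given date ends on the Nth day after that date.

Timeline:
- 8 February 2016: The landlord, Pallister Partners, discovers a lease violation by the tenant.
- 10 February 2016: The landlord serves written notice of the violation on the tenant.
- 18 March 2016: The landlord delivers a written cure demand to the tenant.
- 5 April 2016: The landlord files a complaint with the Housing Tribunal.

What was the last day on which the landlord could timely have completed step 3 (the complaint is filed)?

17 May 2016

The cure demand is delivered on 18 March 2016; the 15-day hold period therefore ends 2 April 2016, and step 3 runs from that date. 45 days after 2 April 2016 is 17 May 2016.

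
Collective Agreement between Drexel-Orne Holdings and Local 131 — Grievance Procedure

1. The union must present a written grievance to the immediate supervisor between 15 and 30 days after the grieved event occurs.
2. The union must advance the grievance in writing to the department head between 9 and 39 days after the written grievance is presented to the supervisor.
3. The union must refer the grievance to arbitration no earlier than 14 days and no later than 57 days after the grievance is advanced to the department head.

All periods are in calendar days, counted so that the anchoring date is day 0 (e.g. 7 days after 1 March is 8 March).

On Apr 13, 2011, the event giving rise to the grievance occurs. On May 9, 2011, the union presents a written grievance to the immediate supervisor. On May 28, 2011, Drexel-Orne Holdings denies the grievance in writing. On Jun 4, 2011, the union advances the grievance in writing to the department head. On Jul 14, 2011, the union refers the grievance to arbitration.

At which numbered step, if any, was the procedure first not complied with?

Step 1: the window is 15–30 days after Apr 13, 2011 (when the grieved event occurs), so Apr 28, 2011 through May 13, 2011; done May 9, 2011 — within the window.
Step 2: the window is 9–39 days after May 9, 2011 (when the written grievance is presented to the supervisor), so May 18, 2011 through Jun 17, 2011; done Jun 4, 2011, which is between those dates.
Step 3: the window is 14–57 days after Jun 4, 2011 (when the grievance is advanced to the department head), so Jun 18, 2011 through Jul 31, 2011; done Jul 14, 2011, which is between those dates.

None — every step was satisfied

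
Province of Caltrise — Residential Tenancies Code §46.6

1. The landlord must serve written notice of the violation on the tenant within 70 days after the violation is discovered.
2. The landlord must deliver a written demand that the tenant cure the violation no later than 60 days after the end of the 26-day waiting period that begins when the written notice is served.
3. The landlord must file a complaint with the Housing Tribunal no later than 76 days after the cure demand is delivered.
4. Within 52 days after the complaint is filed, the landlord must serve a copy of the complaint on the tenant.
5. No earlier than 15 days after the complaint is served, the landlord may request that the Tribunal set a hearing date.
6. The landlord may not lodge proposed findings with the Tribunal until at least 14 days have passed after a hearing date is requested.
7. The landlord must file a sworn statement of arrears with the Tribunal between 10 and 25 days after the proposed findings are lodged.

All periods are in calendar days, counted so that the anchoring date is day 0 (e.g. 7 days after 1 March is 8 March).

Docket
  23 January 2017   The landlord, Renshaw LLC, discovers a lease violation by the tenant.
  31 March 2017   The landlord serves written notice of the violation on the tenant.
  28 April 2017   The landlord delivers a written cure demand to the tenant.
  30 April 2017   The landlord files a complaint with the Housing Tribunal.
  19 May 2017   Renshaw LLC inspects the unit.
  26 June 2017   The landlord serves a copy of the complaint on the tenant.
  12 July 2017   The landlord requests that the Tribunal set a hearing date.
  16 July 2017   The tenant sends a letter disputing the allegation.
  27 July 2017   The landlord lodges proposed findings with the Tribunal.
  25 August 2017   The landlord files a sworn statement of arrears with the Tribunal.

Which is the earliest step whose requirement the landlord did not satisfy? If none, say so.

Step 1: 70 days after 23 January 2017 (when the violation is discovered) is 3 April 2017; done 31 March 2017 — timely.
Step 2: 60 days after 26 April 2017 (end of the 26-day waiting period, which began when the written notice is served on 31 March 2017) is 25 June 2017; completed 28 April 2017, before the deadline.
Step 3: 76 days after 28 April 2017 (when the cure demand is delivered) is 13 July 2017; 30 April 2017 is within that limit.
Step 4: 52 days after 30 April 2017 (when the complaint is filed) is 21 June 2017; done 26 June 2017 — 5 days late.
Later steps need not be reached.

Step 4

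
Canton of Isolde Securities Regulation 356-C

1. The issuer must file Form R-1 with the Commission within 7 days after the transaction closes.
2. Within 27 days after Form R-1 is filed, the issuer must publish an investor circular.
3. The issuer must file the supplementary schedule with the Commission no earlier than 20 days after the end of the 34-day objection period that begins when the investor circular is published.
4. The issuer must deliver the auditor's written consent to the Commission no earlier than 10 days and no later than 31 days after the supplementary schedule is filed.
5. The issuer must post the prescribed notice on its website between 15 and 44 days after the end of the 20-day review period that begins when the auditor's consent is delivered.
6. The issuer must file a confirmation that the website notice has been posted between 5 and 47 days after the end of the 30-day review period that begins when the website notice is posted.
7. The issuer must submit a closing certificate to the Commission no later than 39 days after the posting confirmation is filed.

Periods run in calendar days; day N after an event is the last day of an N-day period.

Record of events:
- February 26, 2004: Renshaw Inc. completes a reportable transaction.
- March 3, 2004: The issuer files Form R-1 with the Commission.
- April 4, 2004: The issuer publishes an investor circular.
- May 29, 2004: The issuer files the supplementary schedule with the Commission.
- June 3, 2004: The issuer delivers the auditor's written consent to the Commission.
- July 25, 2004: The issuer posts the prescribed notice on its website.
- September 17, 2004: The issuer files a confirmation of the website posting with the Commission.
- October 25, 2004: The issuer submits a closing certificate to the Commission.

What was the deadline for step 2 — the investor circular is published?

March 30, 2004

Step 2 runs from March 3, 2004, when Form R-1 is filed. 27 days after March 3, 2004 is March 30, 2004.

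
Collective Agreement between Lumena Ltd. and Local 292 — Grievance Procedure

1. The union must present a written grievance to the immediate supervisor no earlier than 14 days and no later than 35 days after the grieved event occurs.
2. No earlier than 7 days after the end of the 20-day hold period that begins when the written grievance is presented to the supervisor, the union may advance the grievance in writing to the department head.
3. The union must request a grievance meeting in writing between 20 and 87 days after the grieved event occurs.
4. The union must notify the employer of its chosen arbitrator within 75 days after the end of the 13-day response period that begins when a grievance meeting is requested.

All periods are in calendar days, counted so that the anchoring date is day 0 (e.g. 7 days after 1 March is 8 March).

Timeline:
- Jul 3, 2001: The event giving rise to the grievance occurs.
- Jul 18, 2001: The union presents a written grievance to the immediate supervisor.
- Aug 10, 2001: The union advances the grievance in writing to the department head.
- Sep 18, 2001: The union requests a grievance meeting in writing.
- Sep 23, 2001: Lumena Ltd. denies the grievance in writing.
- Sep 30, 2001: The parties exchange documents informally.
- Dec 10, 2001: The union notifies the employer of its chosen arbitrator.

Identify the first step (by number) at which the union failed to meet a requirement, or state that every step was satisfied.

Step 1 — 14 and 35 days from Jul 3, 2001 (when the grieved event occurs) are Jul 17, 2001 and Aug 7, 2001 respectively; done Jul 18, 2001 — within the window.
Step 2 — must wait 7 days from Aug 7, 2001 (end of the 20-day hold period, which began when the written grievance is presented to the supervisor on Jul 18, 2001), so not before Aug 14, 2001; acted on Aug 10, 2001, 4 days prematurely.

Step 2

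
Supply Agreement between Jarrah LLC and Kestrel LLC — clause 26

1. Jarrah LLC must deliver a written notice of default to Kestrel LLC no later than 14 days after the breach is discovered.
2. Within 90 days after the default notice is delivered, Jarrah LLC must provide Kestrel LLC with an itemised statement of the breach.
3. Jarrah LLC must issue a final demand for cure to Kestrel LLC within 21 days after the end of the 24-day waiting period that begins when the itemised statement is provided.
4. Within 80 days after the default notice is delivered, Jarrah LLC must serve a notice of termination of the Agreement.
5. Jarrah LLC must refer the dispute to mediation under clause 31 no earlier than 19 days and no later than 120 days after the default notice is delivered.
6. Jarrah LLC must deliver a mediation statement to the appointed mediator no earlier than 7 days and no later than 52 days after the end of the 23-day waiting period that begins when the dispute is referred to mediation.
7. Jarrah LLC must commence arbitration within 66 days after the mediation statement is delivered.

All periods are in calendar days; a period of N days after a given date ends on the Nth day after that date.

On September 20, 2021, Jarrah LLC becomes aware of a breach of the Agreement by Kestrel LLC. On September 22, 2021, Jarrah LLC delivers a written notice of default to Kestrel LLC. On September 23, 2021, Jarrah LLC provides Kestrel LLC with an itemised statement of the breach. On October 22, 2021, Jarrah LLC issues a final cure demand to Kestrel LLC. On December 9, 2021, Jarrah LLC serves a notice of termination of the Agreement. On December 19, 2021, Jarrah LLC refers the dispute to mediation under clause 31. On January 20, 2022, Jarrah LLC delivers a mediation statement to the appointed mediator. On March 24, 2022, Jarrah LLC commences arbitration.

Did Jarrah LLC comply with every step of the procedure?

Yes

Step 1: 14 days after September 20, 2021 (when the breach is discovered) is October 4, 2021; done September 22, 2021 — timely.
Step 2: 90 days after September 22, 2021 (when the default notice is delivered) is December 21, 2021; September 23, 2021 is within that limit.
Step 3: 21 days after October 17, 2021 (end of the 24-day waiting period, which began when the itemised statement is provided on September 23, 2021) is November 7, 2021; October 22, 2021 is within that limit.
Step 4: 80 days after September 22, 2021 (when the default notice is delivered) is December 11, 2021; December 9, 2021 is within that limit.
Step 5: the window is 19–120 days after September 22, 2021 (when the default notice is delivered), so October 11, 2021 through January 20, 2022; December 19, 2021 falls inside that range.
Step 6: the window is 7–52 days after January 11, 2022 (end of the 23-day waiting period, which began when the dispute is referred to mediation on December 19, 2021), so January 18, 2022 through March 4, 2022; January 20, 2022 falls inside that range.
Step 7: 66 days after January 20, 2022 (when the mediation statement is delivered) is March 27, 2022; done March 24, 2022 — timely.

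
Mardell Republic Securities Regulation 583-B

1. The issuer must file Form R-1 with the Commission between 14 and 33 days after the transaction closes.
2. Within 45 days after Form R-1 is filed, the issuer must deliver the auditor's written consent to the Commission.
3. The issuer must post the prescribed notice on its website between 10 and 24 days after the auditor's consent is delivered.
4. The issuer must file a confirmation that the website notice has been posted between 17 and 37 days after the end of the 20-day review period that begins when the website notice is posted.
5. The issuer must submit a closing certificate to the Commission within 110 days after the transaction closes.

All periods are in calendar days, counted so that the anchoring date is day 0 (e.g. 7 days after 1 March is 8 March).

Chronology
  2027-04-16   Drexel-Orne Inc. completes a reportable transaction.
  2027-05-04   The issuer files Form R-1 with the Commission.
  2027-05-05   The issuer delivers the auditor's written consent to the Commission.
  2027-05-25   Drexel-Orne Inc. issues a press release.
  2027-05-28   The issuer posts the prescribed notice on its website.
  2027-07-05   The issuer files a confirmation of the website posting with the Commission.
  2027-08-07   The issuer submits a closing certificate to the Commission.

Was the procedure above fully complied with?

No

(1) the permitted window runs from 2027-04-16 + 14 = 2027-04-30 to 2027-04-16 + 33 = 2027-05-19; done 2027-05-04 — within the window.
(2) due by 2027-05-04 + 45 days = 2027-06-18; 2027-05-05 is within that limit.
(3) the permitted window runs from 2027-05-05 + 10 = 2027-05-15 to 2027-05-05 + 24 = 2027-05-29; 2027-05-28 falls inside that range.
(4) the permitted window runs from 2027-06-17 + 17 = 2027-07-04 to 2027-06-17 + 37 = 2027-07-24; 2027-07-05 falls inside that range.
(5) due by 2027-04-16 + 110 days = 2027-08-04; done 2027-08-07 — 3 days late.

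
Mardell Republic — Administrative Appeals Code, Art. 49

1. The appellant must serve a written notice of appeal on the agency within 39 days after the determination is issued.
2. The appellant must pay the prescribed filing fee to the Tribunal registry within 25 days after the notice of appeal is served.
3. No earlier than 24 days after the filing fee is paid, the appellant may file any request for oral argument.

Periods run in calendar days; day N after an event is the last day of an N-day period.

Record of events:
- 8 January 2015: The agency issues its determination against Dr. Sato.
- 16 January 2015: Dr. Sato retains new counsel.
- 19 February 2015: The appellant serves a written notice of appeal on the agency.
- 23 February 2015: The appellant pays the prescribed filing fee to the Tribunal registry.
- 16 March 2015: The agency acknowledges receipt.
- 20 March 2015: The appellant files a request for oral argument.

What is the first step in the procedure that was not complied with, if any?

Step 1

Step 1 — counting 39 days from 8 January 2015 (when the determination is issued) gives a deadline of 16 February 2015; done 19 February 2015 — 3 days late.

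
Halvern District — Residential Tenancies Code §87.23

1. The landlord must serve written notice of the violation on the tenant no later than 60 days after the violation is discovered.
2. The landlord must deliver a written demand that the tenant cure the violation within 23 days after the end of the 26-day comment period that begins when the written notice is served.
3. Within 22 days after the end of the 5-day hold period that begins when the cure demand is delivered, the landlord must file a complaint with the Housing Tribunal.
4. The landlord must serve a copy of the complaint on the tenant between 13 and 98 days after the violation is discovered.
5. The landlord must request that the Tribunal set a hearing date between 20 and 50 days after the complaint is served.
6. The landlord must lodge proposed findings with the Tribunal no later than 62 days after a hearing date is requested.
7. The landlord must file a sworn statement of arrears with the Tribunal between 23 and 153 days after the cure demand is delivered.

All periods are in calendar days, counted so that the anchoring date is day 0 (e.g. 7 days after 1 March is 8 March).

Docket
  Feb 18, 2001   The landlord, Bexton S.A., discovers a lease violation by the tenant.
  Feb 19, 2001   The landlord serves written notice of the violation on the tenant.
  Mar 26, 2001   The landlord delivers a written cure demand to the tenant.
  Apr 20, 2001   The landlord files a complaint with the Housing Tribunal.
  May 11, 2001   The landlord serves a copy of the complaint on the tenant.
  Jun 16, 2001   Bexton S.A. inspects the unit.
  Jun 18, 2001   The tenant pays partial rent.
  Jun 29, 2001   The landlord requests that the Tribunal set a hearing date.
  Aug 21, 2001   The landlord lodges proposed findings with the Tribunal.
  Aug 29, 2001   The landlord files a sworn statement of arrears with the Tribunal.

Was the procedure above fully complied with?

No

(1) due by Feb 18, 2001 + 60 days = Apr 19, 2001; done Feb 19, 2001 — timely.
(2) due by Mar 17, 2001 + 23 days = Apr 9, 2001; completed Mar 26, 2001, before the deadline.
(3) due by Mar 31, 2001 + 22 days = Apr 22, 2001; completed Apr 20, 2001, before the deadline.
(4) the permitted window runs from Feb 18, 2001 + 13 = Mar 3, 2001 to Feb 18, 2001 + 98 = May 27, 2001; done May 11, 2001 — within the window.
(5) the permitted window runs from May 11, 2001 + 20 = May 31, 2001 to May 11, 2001 + 50 = Jun 30, 2001; done Jun 29, 2001, which is between those dates.
(6) due by Jun 29, 2001 + 62 days = Aug 30, 2001; Aug 21, 2001 is within that limit.
(7) the permitted window runs from Mar 26, 2001 + 23 = Apr 18, 2001 to Mar 26, 2001 + 153 = Aug 26, 2001; Aug 29, 2001 is 3 days past the end of the window.
That is the first point of non-compliance.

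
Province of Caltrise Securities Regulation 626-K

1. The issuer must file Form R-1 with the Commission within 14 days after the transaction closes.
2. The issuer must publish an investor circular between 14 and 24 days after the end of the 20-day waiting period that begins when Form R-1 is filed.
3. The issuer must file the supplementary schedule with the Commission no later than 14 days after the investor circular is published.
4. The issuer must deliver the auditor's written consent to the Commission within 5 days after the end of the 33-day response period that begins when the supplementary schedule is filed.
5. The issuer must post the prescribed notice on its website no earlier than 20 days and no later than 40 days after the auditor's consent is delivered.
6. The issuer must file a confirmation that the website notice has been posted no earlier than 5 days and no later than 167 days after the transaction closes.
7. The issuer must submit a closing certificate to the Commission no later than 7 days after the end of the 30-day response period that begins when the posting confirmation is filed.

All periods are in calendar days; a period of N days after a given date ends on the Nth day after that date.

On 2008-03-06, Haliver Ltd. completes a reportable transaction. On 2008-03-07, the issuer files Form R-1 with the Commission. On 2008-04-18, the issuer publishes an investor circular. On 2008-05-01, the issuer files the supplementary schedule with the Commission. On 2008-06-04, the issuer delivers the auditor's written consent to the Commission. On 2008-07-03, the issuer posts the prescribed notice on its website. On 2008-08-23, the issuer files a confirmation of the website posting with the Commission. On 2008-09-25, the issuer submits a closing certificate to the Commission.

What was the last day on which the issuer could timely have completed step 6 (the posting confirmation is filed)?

2008-08-20

Step 6 runs from 2008-03-06, when the transaction closes. The window is 5–167 days after 2008-03-06; it closes on 2008-08-20.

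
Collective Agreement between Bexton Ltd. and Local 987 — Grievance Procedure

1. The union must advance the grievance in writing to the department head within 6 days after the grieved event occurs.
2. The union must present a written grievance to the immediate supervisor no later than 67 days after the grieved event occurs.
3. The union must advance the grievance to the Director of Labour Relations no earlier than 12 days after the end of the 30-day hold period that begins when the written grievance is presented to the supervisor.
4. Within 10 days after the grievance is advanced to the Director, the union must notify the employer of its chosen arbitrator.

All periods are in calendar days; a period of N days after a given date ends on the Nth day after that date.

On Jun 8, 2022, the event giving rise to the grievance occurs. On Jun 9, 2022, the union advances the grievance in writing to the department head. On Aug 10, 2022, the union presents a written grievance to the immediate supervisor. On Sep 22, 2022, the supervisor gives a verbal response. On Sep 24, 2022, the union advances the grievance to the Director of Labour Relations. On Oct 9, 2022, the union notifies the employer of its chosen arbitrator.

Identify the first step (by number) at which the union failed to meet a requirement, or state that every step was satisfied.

(1) due by Jun 8, 2022 + 6 days = Jun 14, 2022; Jun 9, 2022 is within that limit.
(2) due by Jun 8, 2022 + 67 days = Aug 14, 2022; done Aug 10, 2022 — timely.
(3) permitted from Sep 9, 2022 + 12 days = Sep 21, 2022 onward; done Sep 24, 2022 — permitted.
(4) due by Sep 24, 2022 + 10 days = Oct 4, 2022; done Oct 9, 2022 — 5 days late.

Step 4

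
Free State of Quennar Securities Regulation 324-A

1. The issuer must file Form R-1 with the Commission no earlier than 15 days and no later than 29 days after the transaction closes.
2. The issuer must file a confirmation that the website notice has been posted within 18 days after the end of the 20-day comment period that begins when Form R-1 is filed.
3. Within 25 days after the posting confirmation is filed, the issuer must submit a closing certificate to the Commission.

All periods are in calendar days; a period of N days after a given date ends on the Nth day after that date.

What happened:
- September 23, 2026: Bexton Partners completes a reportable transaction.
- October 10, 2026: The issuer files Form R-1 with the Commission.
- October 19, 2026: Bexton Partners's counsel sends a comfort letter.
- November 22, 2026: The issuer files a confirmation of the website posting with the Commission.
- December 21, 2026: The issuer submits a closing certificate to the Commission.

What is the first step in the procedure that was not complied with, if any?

Step 2

Step 1: the window is 15–29 days after September 23, 2026 (when the transaction closes), so October 8, 2026 through October 22, 2026; done October 10, 2026 — within the window.
Step 2: 18 days after October 30, 2026 (end of the 20-day comment period, which began when Form R-1 is filed on October 10, 2026) is November 17, 2026; November 22, 2026 misses that deadline by 5 days.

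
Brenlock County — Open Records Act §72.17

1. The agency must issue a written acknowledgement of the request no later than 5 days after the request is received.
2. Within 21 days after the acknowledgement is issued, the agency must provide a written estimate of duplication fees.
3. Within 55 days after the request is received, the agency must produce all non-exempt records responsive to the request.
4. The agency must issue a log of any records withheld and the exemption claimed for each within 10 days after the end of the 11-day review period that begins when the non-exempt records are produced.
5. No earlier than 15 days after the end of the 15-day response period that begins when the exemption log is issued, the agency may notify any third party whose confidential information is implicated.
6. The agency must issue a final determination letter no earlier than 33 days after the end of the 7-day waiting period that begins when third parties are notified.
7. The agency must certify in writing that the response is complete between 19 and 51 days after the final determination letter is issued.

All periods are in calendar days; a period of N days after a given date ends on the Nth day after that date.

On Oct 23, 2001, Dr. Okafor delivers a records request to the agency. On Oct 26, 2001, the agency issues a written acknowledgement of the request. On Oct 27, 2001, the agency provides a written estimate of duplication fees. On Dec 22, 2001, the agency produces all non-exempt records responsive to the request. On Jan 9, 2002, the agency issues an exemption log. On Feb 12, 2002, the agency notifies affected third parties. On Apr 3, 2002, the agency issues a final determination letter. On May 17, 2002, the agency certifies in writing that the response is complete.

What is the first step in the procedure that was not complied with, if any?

Step 3

Step 1: 5 days after Oct 23, 2001 (when the request is received) is Oct 28, 2001; completed Oct 26, 2001, before the deadline.
Step 2: 21 days after Oct 26, 2001 (when the acknowledgement is issued) is Nov 16, 2001; done Oct 27, 2001 — timely.
Step 3: 55 days after Oct 23, 2001 (when the request is received) is Dec 17, 2001; Dec 22, 2001 misses that deadline by 5 days.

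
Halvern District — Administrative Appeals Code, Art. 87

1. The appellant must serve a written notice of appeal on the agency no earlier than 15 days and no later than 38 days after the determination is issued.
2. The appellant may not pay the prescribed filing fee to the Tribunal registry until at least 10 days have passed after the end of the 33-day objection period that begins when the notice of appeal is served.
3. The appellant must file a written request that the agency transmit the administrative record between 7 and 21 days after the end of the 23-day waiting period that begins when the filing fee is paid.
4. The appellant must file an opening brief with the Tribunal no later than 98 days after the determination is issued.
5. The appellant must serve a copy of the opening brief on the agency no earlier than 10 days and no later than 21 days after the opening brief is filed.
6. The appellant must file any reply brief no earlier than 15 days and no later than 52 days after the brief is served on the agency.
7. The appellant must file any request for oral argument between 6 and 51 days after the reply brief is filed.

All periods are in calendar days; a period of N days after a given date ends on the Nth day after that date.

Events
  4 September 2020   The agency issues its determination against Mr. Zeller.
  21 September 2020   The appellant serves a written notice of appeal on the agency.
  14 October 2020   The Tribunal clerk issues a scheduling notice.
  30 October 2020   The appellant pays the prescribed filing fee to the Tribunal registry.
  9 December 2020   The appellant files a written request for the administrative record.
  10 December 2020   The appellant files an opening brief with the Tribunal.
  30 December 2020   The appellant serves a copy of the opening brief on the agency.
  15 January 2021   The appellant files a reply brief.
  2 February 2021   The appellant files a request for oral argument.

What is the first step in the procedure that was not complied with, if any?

Step 1: the window is 15–38 days after 4 September 2020 (when the determination is issued), so 19 September 2020 through 12 October 2020; done 21 September 2020 — within the window.
Step 2: the earliest permitted date is 10 days after 24 October 2020 (end of the 33-day objection period, which began when the notice of appeal is served on 21 September 2020), i.e. 3 November 2020; done 30 October 2020 — 4 days too early.
The analysis stops there.

Step 2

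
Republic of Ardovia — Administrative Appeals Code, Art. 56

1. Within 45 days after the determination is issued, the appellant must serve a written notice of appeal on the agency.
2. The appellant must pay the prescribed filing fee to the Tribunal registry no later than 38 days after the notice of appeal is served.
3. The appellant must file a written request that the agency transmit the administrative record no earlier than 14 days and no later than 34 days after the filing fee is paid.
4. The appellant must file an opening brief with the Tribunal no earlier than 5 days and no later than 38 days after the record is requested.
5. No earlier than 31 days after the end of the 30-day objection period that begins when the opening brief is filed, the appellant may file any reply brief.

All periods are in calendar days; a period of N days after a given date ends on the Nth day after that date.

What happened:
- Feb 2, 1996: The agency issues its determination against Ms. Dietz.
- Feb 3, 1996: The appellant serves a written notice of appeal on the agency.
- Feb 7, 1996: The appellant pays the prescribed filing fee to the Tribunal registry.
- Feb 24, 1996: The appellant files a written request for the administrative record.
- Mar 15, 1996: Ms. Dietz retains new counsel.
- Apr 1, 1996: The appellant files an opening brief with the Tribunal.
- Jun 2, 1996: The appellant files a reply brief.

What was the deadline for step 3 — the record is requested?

Step 3 runs from Feb 7, 1996, when the filing fee is paid. The window is 14–34 days after Feb 7, 1996; it closes on Mar 12, 1996.

Mar 12, 1996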